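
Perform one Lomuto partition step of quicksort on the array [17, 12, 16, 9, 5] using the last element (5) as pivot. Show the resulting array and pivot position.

Lomuto partition with pivot = 5:

Initial array: [17, 12, 16, 9, 5]

arr[0]=17 > 5: no swap
arr[1]=12 > 5: no swap
arr[2]=16 > 5: no swap
arr[3]=9 > 5: no swap

Place pivot at position 0: [5, 12, 16, 9, 17]
Pivot position: 0

After partitioning with pivot 5, the array becomes [5, 12, 16, 9, 17]. The pivot is placed at index 0. All elements to the left of the pivot are <= 5, and all elements to the right are > 5.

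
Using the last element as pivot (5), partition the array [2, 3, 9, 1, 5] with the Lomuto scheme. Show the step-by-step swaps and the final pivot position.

Lomuto partition with pivot = 5:

Initial array: [2, 3, 9, 1, 5]

arr[0]=2 <= 5: swap with position 0, array becomes [2, 3, 9, 1, 5]
arr[1]=3 <= 5: swap with position 1, array becomes [2, 3, 9, 1, 5]
arr[2]=9 > 5: no swap
arr[3]=1 <= 5: swap with position 2, array becomes [2, 3, 1, 9, 5]

Place pivot at position 3: [2, 3, 1, 5, 9]
Pivot position: 3

After partitioning with pivot 5, the array becomes [2, 3, 1, 5, 9]. The pivot is placed at index 3. All elements to the left of the pivot are <= 5, and all elements to the right are > 5.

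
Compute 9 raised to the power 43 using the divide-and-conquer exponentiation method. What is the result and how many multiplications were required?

Computing 9^43 by squaring (build up from 9^1; each line after the first costs one multiplication):

9^1 = 9
9^2 = (9^1)^2 = 9^2 = 81
9^4 = (9^2)^2 = 81^2 = 6561
9^5 = 9 * 9^4 = 9 * 6561 = 59049
9^10 = (9^5)^2 = 59049^2 = 3486784401
9^20 = (9^10)^2 = 3486784401^2 = 12157665459056928801
9^21 = 9 * 9^20 = 9 * 12157665459056928801 = 109418989131512359209
9^42 = (9^21)^2 = 109418989131512359209^2 = 11972515182562019788602740026717047105681
9^43 = 9 * 9^42 = 9 * 11972515182562019788602740026717047105681 = 107752636643058178097424660240453423951129

Result: 107752636643058178097424660240453423951129
Multiplications needed: 8 (8 lines after 9^1)

9^43 = 107752636643058178097424660240453423951129. Using exponentiation by squaring, this requires 8 multiplications. The key idea: if the exponent is even, square the half-power; if odd, multiply by the base once.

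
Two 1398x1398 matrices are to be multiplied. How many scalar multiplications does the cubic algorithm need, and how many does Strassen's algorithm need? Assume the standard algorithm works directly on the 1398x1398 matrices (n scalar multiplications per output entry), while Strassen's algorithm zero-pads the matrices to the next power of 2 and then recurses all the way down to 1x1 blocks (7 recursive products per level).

Matrix multiplication for 1398x1398 matrices:

Strassen's algorithm requires power-of-2 dimensions. Pad 1398x1398 to 2048x2048 (next power of 2).

Standard algorithm: 1398^3 = 2732256792 multiplications
Strassen's algorithm: 7^(log2(2048)) = 7^11 = 1977326743 multiplications
Savings: 2732256792 - 1977326743 = 754930049 multiplications

Standard: 2732256792 multiplications (1398^3). Strassen: 1977326743 multiplications (7^11, after padding to 2048x2048). Strassen reduces 8 recursive multiplications to 7 at each level.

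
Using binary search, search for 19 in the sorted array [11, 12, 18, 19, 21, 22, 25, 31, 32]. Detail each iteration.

Binary search for 19 in [11, 12, 18, 19, 21, 22, 25, 31, 32]:

lo=0, hi=8, mid=4, arr[mid]=21 -> 21 > 19, search left half
lo=0, hi=3, mid=1, arr[mid]=12 -> 12 < 19, search right half
lo=2, hi=3, mid=2, arr[mid]=18 -> 18 < 19, search right half
lo=3, hi=3, mid=3, arr[mid]=19 -> Found target at index 3!

Binary search finds 19 at index 3 after 4 comparisons. The search repeatedly halves the search space by comparing with the middle element.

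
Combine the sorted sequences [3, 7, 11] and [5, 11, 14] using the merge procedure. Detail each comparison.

Merging process:

Compare 3 vs 5: take 3 from left. Merged: [3]
Compare 7 vs 5: take 5 from right. Merged: [3, 5]
Compare 7 vs 11: take 7 from left. Merged: [3, 5, 7]
Compare 11 vs 11: take 11 from left. Merged: [3, 5, 7, 11]
Append remaining from right: [11, 14]. Merged: [3, 5, 7, 11, 11, 14]

Final merged array: [3, 5, 7, 11, 11, 14]
Total comparisons: 4

The merged array is [3, 5, 7, 11, 11, 14], requiring 4 comparisons. The merge step runs in O(n) time where n is the total number of elements.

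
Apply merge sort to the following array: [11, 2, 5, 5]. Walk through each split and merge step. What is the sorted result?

Merge sort trace:

Split: [11, 2, 5, 5] -> [11, 2] and [5, 5]
  Split: [11, 2] -> [11] and [2]
  Merge: [11] + [2] -> [2, 11]
  Split: [5, 5] -> [5] and [5]
  Merge: [5] + [5] -> [5, 5]
Merge: [2, 11] + [5, 5] -> [2, 5, 5, 11]

Final sorted array: [2, 5, 5, 11]

The merge sort proceeds by recursively splitting the array and merging sorted halves.
After all merges, the sorted array is [2, 5, 5, 11].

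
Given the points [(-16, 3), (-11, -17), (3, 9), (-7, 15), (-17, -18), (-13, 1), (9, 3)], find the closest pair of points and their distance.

Computing all pairwise distances among 7 points:

d((-16, 3), (-11, -17)) = 20.6155
d((-16, 3), (3, 9)) = 19.9249
d((-16, 3), (-7, 15)) = 15.0
d((-16, 3), (-17, -18)) = 21.0238
d((-16, 3), (-13, 1)) = 3.6056 <-- minimum
d((-16, 3), (9, 3)) = 25.0
d((-11, -17), (3, 9)) = 29.5296
d((-11, -17), (-7, 15)) = 32.249
d((-11, -17), (-17, -18)) = 6.0828
d((-11, -17), (-13, 1)) = 18.1108
d((-11, -17), (9, 3)) = 28.2843
d((3, 9), (-7, 15)) = 11.6619
d((3, 9), (-17, -18)) = 33.6006
d((3, 9), (-13, 1)) = 17.8885
d((3, 9), (9, 3)) = 8.4853
d((-7, 15), (-17, -18)) = 34.4819
d((-7, 15), (-13, 1)) = 15.2315
d((-7, 15), (9, 3)) = 20.0
d((-17, -18), (-13, 1)) = 19.4165
d((-17, -18), (9, 3)) = 33.4215
d((-13, 1), (9, 3)) = 22.0907

Closest pair: (-16, 3) and (-13, 1) with distance 3.6056

The closest pair is (-16, 3) and (-13, 1) with Euclidean distance 3.6056. For 7 points, brute-force pairwise comparison is shown above. For large n, the divide-and-conquer algorithm (sort by x, recurse on halves, check the dividing strip) achieves O(n log n).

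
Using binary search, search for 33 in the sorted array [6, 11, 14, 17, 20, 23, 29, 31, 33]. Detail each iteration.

Binary search for 33 in [6, 11, 14, 17, 20, 23, 29, 31, 33]:

lo=0, hi=8, mid=4, arr[mid]=20 -> 20 < 33, search right half
lo=5, hi=8, mid=6, arr[mid]=29 -> 29 < 33, search right half
lo=7, hi=8, mid=7, arr[mid]=31 -> 31 < 33, search right half
lo=8, hi=8, mid=8, arr[mid]=33 -> Found target at index 8!

Binary search finds 33 at index 8 after 4 comparisons. The search repeatedly halves the search space by comparing with the middle element.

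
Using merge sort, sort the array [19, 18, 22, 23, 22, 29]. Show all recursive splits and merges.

Merge sort trace:

Split: [19, 18, 22, 23, 22, 29] -> [19, 18, 22] and [23, 22, 29]
  Split: [19, 18, 22] -> [19] and [18, 22]
    Split: [18, 22] -> [18] and [22]
    Merge: [18] + [22] -> [18, 22]
  Merge: [19] + [18, 22] -> [18, 19, 22]
  Split: [23, 22, 29] -> [23] and [22, 29]
    Split: [22, 29] -> [22] and [29]
    Merge: [22] + [29] -> [22, 29]
  Merge: [23] + [22, 29] -> [22, 23, 29]
Merge: [18, 19, 22] + [22, 23, 29] -> [18, 19, 22, 22, 23, 29]

Final sorted array: [18, 19, 22, 22, 23, 29]

The merge sort proceeds by recursively splitting the array and merging sorted halves.
After all merges, the sorted array is [18, 19, 22, 22, 23, 29].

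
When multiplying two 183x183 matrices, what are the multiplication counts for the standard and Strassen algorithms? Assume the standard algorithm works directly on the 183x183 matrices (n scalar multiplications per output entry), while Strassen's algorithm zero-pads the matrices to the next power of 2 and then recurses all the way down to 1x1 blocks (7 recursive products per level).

Matrix multiplication for 183x183 matrices:

Strassen's algorithm requires power-of-2 dimensions. Pad 183x183 to 256x256 (next power of 2).

Standard algorithm: 183^3 = 6128487 multiplications
Strassen's algorithm: 7^(log2(256)) = 7^8 = 5764801 multiplications
Savings: 6128487 - 5764801 = 363686 multiplications

Standard: 6128487 multiplications (183^3). Strassen: 5764801 multiplications (7^8, after padding to 256x256). Strassen reduces 8 recursive multiplications to 7 at each level.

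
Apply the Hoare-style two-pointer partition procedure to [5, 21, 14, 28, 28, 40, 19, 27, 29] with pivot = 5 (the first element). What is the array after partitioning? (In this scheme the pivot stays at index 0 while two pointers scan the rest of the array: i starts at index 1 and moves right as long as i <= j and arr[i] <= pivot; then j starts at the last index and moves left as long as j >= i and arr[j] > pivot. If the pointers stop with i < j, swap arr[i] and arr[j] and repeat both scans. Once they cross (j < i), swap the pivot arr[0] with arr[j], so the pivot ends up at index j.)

Hoare-style two-pointer partition with pivot = 5:

Initial array: [5, 21, 14, 28, 28, 40, 19, 27, 29]

Pointers start at i = 1, j = 8.
i ends at 1, j ends at 0: the pointers have crossed (j < i), so scanning stops.

j = 0, so swapping arr[0] with arr[j] leaves the pivot at position 0: [5, 21, 14, 28, 28, 40, 19, 27, 29]
Pivot position: 0

After partitioning with pivot 5, the array becomes [5, 21, 14, 28, 28, 40, 19, 27, 29]. The pivot is placed at index 0. All elements to the left of the pivot are <= 5, and all elements to the right are > 5.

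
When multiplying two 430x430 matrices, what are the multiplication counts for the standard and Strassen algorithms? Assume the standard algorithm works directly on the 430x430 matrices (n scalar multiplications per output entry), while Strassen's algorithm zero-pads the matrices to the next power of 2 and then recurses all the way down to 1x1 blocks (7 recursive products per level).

Matrix multiplication for 430x430 matrices:

Strassen's algorithm requires power-of-2 dimensions. Pad 430x430 to 512x512 (next power of 2).

Standard algorithm: 430^3 = 79507000 multiplications
Strassen's algorithm: 7^(log2(512)) = 7^9 = 40353607 multiplications
Savings: 79507000 - 40353607 = 39153393 multiplications

Standard: 79507000 multiplications (430^3). Strassen: 40353607 multiplications (7^9, after padding to 512x512). Strassen reduces 8 recursive multiplications to 7 at each level.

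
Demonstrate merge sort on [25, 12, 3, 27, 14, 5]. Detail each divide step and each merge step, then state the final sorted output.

Merge sort trace:

Split: [25, 12, 3, 27, 14, 5] -> [25, 12, 3] and [27, 14, 5]
  Split: [25, 12, 3] -> [25] and [12, 3]
    Split: [12, 3] -> [12] and [3]
    Merge: [12] + [3] -> [3, 12]
  Merge: [25] + [3, 12] -> [3, 12, 25]
  Split: [27, 14, 5] -> [27] and [14, 5]
    Split: [14, 5] -> [14] and [5]
    Merge: [14] + [5] -> [5, 14]
  Merge: [27] + [5, 14] -> [5, 14, 27]
Merge: [3, 12, 25] + [5, 14, 27] -> [3, 5, 12, 14, 25, 27]

Final sorted array: [3, 5, 12, 14, 25, 27]

The merge sort proceeds by recursively splitting the array and merging sorted halves.
After all merges, the sorted array is [3, 5, 12, 14, 25, 27].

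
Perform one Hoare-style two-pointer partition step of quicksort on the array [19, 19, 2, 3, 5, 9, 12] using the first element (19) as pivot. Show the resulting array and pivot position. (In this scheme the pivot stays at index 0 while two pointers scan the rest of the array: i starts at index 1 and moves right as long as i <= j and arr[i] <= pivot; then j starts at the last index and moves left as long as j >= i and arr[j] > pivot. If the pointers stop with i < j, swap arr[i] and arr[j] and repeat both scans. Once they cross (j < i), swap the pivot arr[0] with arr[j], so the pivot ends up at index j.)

Hoare-style two-pointer partition with pivot = 19:

Initial array: [19, 19, 2, 3, 5, 9, 12]

Pointers start at i = 1, j = 6.
i ends at 7, j ends at 6: the pointers have crossed (j < i), so scanning stops.

Swap pivot arr[0] with arr[6] to place pivot at position 6: [12, 19, 2, 3, 5, 9, 19]
Pivot position: 6

After partitioning with pivot 19, the array becomes [12, 19, 2, 3, 5, 9, 19]. The pivot is placed at index 6. All elements to the left of the pivot are <= 19, and all elements to the right are > 19.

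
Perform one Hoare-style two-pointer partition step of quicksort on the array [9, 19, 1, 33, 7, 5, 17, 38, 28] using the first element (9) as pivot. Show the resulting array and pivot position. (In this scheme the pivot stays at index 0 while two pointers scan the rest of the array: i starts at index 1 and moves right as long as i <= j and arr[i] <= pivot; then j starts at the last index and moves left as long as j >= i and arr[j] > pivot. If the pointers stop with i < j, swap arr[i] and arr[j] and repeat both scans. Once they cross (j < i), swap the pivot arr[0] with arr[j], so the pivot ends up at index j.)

Hoare-style two-pointer partition with pivot = 9:

Initial array: [9, 19, 1, 33, 7, 5, 17, 38, 28]

Pointers start at i = 1, j = 8.
i stops at index 1 (arr[1]=19 > 9), j stops at index 5 (arr[5]=5 <= 9): swap arr[1] and arr[5], array becomes [9, 5, 1, 33, 7, 19, 17, 38, 28]
i stops at index 3 (arr[3]=33 > 9), j stops at index 4 (arr[4]=7 <= 9): swap arr[3] and arr[4], array becomes [9, 5, 1, 7, 33, 19, 17, 38, 28]
i ends at 4, j ends at 3: the pointers have crossed (j < i), so scanning stops.

Swap pivot arr[0] with arr[3] to place pivot at position 3: [7, 5, 1, 9, 33, 19, 17, 38, 28]
Pivot position: 3

After partitioning with pivot 9, the array becomes [7, 5, 1, 9, 33, 19, 17, 38, 28]. The pivot is placed at index 3. All elements to the left of the pivot are <= 9, and all elements to the right are > 9.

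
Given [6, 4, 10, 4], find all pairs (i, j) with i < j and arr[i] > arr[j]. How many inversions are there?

Finding inversions in [6, 4, 10, 4]:

(0, 1): arr[0]=6 > arr[1]=4
(0, 3): arr[0]=6 > arr[3]=4
(2, 3): arr[2]=10 > arr[3]=4

Total inversions: 3

The array has 3 inversion(s): (0,1), (0,3), (2,3). Each pair (i,j) satisfies i < j and arr[i] > arr[j].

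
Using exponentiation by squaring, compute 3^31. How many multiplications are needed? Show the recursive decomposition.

Computing 3^31 by squaring (build up from 3^1; each line after the first costs one multiplication):

3^1 = 3
3^2 = (3^1)^2 = 3^2 = 9
3^3 = 3 * 3^2 = 3 * 9 = 27
3^6 = (3^3)^2 = 27^2 = 729
3^7 = 3 * 3^6 = 3 * 729 = 2187
3^14 = (3^7)^2 = 2187^2 = 4782969
3^15 = 3 * 3^14 = 3 * 4782969 = 14348907
3^30 = (3^15)^2 = 14348907^2 = 205891132094649
3^31 = 3 * 3^30 = 3 * 205891132094649 = 617673396283947

Result: 617673396283947
Multiplications needed: 8 (8 lines after 3^1)

3^31 = 617673396283947. Using exponentiation by squaring, this requires 8 multiplications. The key idea: if the exponent is even, square the half-power; if odd, multiply by the base once.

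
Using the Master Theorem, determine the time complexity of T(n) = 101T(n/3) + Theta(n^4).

Master Theorem for T(n) = 101T(n/3) + O(n^4):

a = 101, b = 3, c = 4
log_b(a) = log_3(101) = 4.2009

Case 1: c = 4 < log_3(101) = 4.2009
T(n) = O(n^(log_3 101))

For T(n) = 101T(n/3) + O(n^4): log_3(101) = 4.2009. This is Case 1 of the Master Theorem (c < log_b(a), work dominated by leaves), giving O(n^(log_3 101)).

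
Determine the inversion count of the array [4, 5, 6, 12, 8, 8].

Finding inversions in [4, 5, 6, 12, 8, 8]:

(3, 4): arr[3]=12 > arr[4]=8
(3, 5): arr[3]=12 > arr[5]=8

Total inversions: 2

The array has 2 inversion(s): (3,4), (3,5). Each pair (i,j) satisfies i < j and arr[i] > arr[j].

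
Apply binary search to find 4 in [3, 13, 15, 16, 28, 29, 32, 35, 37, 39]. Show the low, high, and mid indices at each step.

Binary search for 4 in [3, 13, 15, 16, 28, 29, 32, 35, 37, 39]:

lo=0, hi=9, mid=4, arr[mid]=28 -> 28 > 4, search left half
lo=0, hi=3, mid=1, arr[mid]=13 -> 13 > 4, search left half
lo=0, hi=0, mid=0, arr[mid]=3 -> 3 < 4, search right half
lo=1 > hi=0, target 4 not found

Binary search determines that 4 is not in the array after 3 comparisons. The search space was exhausted without finding the target.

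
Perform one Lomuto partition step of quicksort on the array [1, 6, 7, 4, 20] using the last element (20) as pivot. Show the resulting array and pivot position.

Lomuto partition with pivot = 20:

Initial array: [1, 6, 7, 4, 20]

arr[0]=1 <= 20: swap with position 0, array becomes [1, 6, 7, 4, 20]
arr[1]=6 <= 20: swap with position 1, array becomes [1, 6, 7, 4, 20]
arr[2]=7 <= 20: swap with position 2, array becomes [1, 6, 7, 4, 20]
arr[3]=4 <= 20: swap with position 3, array becomes [1, 6, 7, 4, 20]

Place pivot at position 4: [1, 6, 7, 4, 20]
Pivot position: 4

After partitioning with pivot 20, the array becomes [1, 6, 7, 4, 20]. The pivot is placed at index 4. All elements to the left of the pivot are <= 20, and all elements to the right are > 20.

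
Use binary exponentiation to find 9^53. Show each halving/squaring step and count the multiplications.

Computing 9^53 by squaring (build up from 9^1; each line after the first costs one multiplication):

9^1 = 9
9^2 = (9^1)^2 = 9^2 = 81
9^3 = 9 * 9^2 = 9 * 81 = 729
9^6 = (9^3)^2 = 729^2 = 531441
9^12 = (9^6)^2 = 531441^2 = 282429536481
9^13 = 9 * 9^12 = 9 * 282429536481 = 2541865828329
9^26 = (9^13)^2 = 2541865828329^2 = 6461081889226673298932241
9^52 = (9^26)^2 = 6461081889226673298932241^2 = 41745579179292917813953351511015323088870709282081
9^53 = 9 * 9^52 = 9 * 41745579179292917813953351511015323088870709282081 = 375710212613636260325580163599137907799836383538729

Result: 375710212613636260325580163599137907799836383538729
Multiplications needed: 8 (8 lines after 9^1)

9^53 = 375710212613636260325580163599137907799836383538729. Using exponentiation by squaring, this requires 8 multiplications. The key idea: if the exponent is even, square the half-power; if odd, multiply by the base once.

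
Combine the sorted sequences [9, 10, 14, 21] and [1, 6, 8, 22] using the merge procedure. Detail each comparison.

Merging process:

Compare 9 vs 1: take 1 from right. Merged: [1]
Compare 9 vs 6: take 6 from right. Merged: [1, 6]
Compare 9 vs 8: take 8 from right. Merged: [1, 6, 8]
Compare 9 vs 22: take 9 from left. Merged: [1, 6, 8, 9]
Compare 10 vs 22: take 10 from left. Merged: [1, 6, 8, 9, 10]
Compare 14 vs 22: take 14 from left. Merged: [1, 6, 8, 9, 10, 14]
Compare 21 vs 22: take 21 from left. Merged: [1, 6, 8, 9, 10, 14, 21]
Append remaining from right: [22]. Merged: [1, 6, 8, 9, 10, 14, 21, 22]

Final merged array: [1, 6, 8, 9, 10, 14, 21, 22]
Total comparisons: 7

The merged array is [1, 6, 8, 9, 10, 14, 21, 22], requiring 7 comparisons. The merge step runs in O(n) time where n is the total number of elements.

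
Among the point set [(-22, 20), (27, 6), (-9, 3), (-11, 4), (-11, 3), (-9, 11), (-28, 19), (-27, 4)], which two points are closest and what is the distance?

Computing all pairwise distances among 8 points:

d((-22, 20), (27, 6)) = 50.9608
d((-22, 20), (-9, 3)) = 21.4009
d((-22, 20), (-11, 4)) = 19.4165
d((-22, 20), (-11, 3)) = 20.2485
d((-22, 20), (-9, 11)) = 15.8114
d((-22, 20), (-28, 19)) = 6.0828
d((-22, 20), (-27, 4)) = 16.7631
d((27, 6), (-9, 3)) = 36.1248
d((27, 6), (-11, 4)) = 38.0526
d((27, 6), (-11, 3)) = 38.1182
d((27, 6), (-9, 11)) = 36.3456
d((27, 6), (-28, 19)) = 56.5155
d((27, 6), (-27, 4)) = 54.037
d((-9, 3), (-11, 4)) = 2.2361
d((-9, 3), (-11, 3)) = 2.0
d((-9, 3), (-9, 11)) = 8.0
d((-9, 3), (-28, 19)) = 24.8395
d((-9, 3), (-27, 4)) = 18.0278
d((-11, 4), (-11, 3)) = 1.0 <-- minimum
d((-11, 4), (-9, 11)) = 7.2801
d((-11, 4), (-28, 19)) = 22.6716
d((-11, 4), (-27, 4)) = 16.0
d((-11, 3), (-9, 11)) = 8.2462
d((-11, 3), (-28, 19)) = 23.3452
d((-11, 3), (-27, 4)) = 16.0312
d((-9, 11), (-28, 19)) = 20.6155
d((-9, 11), (-27, 4)) = 19.3132
d((-28, 19), (-27, 4)) = 15.0333

Closest pair: (-11, 4) and (-11, 3) with distance 1.0

The closest pair is (-11, 4) and (-11, 3) with Euclidean distance 1.0. For 8 points, brute-force pairwise comparison is shown above. For large n, the divide-and-conquer algorithm (sort by x, recurse on halves, check the dividing strip) achieves O(n log n).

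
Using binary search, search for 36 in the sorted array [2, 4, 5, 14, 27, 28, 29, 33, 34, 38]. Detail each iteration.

Binary search for 36 in [2, 4, 5, 14, 27, 28, 29, 33, 34, 38]:

lo=0, hi=9, mid=4, arr[mid]=27 -> 27 < 36, search right half
lo=5, hi=9, mid=7, arr[mid]=33 -> 33 < 36, search right half
lo=8, hi=9, mid=8, arr[mid]=34 -> 34 < 36, search right half
lo=9, hi=9, mid=9, arr[mid]=38 -> 38 > 36, search left half
lo=9 > hi=8, target 36 not found

Binary search determines that 36 is not in the array after 4 comparisons. The search space was exhausted without finding the target.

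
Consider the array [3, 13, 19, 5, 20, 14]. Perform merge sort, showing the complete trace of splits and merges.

Merge sort trace:

Split: [3, 13, 19, 5, 20, 14] -> [3, 13, 19] and [5, 20, 14]
  Split: [3, 13, 19] -> [3] and [13, 19]
    Split: [13, 19] -> [13] and [19]
    Merge: [13] + [19] -> [13, 19]
  Merge: [3] + [13, 19] -> [3, 13, 19]
  Split: [5, 20, 14] -> [5] and [20, 14]
    Split: [20, 14] -> [20] and [14]
    Merge: [20] + [14] -> [14, 20]
  Merge: [5] + [14, 20] -> [5, 14, 20]
Merge: [3, 13, 19] + [5, 14, 20] -> [3, 5, 13, 14, 19, 20]

Final sorted array: [3, 5, 13, 14, 19, 20]

The merge sort proceeds by recursively splitting the array and merging sorted halves.
After all merges, the sorted array is [3, 5, 13, 14, 19, 20].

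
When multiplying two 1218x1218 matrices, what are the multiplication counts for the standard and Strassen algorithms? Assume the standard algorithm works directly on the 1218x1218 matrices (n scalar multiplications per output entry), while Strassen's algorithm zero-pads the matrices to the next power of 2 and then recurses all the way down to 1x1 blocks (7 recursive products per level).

Matrix multiplication for 1218x1218 matrices:

Strassen's algorithm requires power-of-2 dimensions. Pad 1218x1218 to 2048x2048 (next power of 2).

Standard algorithm: 1218^3 = 1806932232 multiplications
Strassen's algorithm: 7^(log2(2048)) = 7^11 = 1977326743 multiplications
Difference: 1806932232 - 1977326743 = -170394511 (Strassen uses MORE here due to padding overhead — for small or just-over-power-of-2 n, padding can outweigh the per-level savings)

Standard: 1806932232 multiplications (1218^3). Strassen: 1977326743 multiplications (7^11, after padding to 2048x2048). Strassen reduces 8 recursive multiplications to 7 at each level.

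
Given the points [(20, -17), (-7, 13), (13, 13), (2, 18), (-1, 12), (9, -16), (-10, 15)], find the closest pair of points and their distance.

Computing all pairwise distances among 7 points:

d((20, -17), (-7, 13)) = 40.3609
d((20, -17), (13, 13)) = 30.8058
d((20, -17), (2, 18)) = 39.3573
d((20, -17), (-1, 12)) = 35.805
d((20, -17), (9, -16)) = 11.0454
d((20, -17), (-10, 15)) = 43.8634
d((-7, 13), (13, 13)) = 20.0
d((-7, 13), (2, 18)) = 10.2956
d((-7, 13), (-1, 12)) = 6.0828
d((-7, 13), (9, -16)) = 33.121
d((-7, 13), (-10, 15)) = 3.6056 <-- minimum
d((13, 13), (2, 18)) = 12.083
d((13, 13), (-1, 12)) = 14.0357
d((13, 13), (9, -16)) = 29.2746
d((13, 13), (-10, 15)) = 23.0868
d((2, 18), (-1, 12)) = 6.7082
d((2, 18), (9, -16)) = 34.7131
d((2, 18), (-10, 15)) = 12.3693
d((-1, 12), (9, -16)) = 29.7321
d((-1, 12), (-10, 15)) = 9.4868
d((9, -16), (-10, 15)) = 36.3593

Closest pair: (-7, 13) and (-10, 15) with distance 3.6056

The closest pair is (-7, 13) and (-10, 15) with Euclidean distance 3.6056. For 7 points, brute-force pairwise comparison is shown above. For large n, the divide-and-conquer algorithm (sort by x, recurse on halves, check the dividing strip) achieves O(n log n).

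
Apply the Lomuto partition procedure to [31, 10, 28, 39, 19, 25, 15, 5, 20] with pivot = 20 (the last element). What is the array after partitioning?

Lomuto partition with pivot = 20:

Initial array: [31, 10, 28, 39, 19, 25, 15, 5, 20]

arr[0]=31 > 20: no swap
arr[1]=10 <= 20: swap with position 0, array becomes [10, 31, 28, 39, 19, 25, 15, 5, 20]
arr[2]=28 > 20: no swap
arr[3]=39 > 20: no swap
arr[4]=19 <= 20: swap with position 1, array becomes [10, 19, 28, 39, 31, 25, 15, 5, 20]
arr[5]=25 > 20: no swap
arr[6]=15 <= 20: swap with position 2, array becomes [10, 19, 15, 39, 31, 25, 28, 5, 20]
arr[7]=5 <= 20: swap with position 3, array becomes [10, 19, 15, 5, 31, 25, 28, 39, 20]

Place pivot at position 4: [10, 19, 15, 5, 20, 25, 28, 39, 31]
Pivot position: 4

After partitioning with pivot 20, the array becomes [10, 19, 15, 5, 20, 25, 28, 39, 31]. The pivot is placed at index 4. All elements to the left of the pivot are <= 20, and all elements to the right are > 20.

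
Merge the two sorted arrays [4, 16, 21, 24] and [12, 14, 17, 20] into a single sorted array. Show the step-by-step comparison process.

Merging process:

Compare 4 vs 12: take 4 from left. Merged: [4]
Compare 16 vs 12: take 12 from right. Merged: [4, 12]
Compare 16 vs 14: take 14 from right. Merged: [4, 12, 14]
Compare 16 vs 17: take 16 from left. Merged: [4, 12, 14, 16]
Compare 21 vs 17: take 17 from right. Merged: [4, 12, 14, 16, 17]
Compare 21 vs 20: take 20 from right. Merged: [4, 12, 14, 16, 17, 20]
Append remaining from left: [21, 24]. Merged: [4, 12, 14, 16, 17, 20, 21, 24]

Final merged array: [4, 12, 14, 16, 17, 20, 21, 24]
Total comparisons: 6

The merged array is [4, 12, 14, 16, 17, 20, 21, 24], requiring 6 comparisons. The merge step runs in O(n) time where n is the total number of elements.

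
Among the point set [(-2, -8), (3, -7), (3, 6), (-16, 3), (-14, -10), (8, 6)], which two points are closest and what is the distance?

Computing all pairwise distances among 6 points:

d((-2, -8), (3, -7)) = 5.099
d((-2, -8), (3, 6)) = 14.8661
d((-2, -8), (-16, 3)) = 17.8045
d((-2, -8), (-14, -10)) = 12.1655
d((-2, -8), (8, 6)) = 17.2047
d((3, -7), (3, 6)) = 13.0
d((3, -7), (-16, 3)) = 21.4709
d((3, -7), (-14, -10)) = 17.2627
d((3, -7), (8, 6)) = 13.9284
d((3, 6), (-16, 3)) = 19.2354
d((3, 6), (-14, -10)) = 23.3452
d((3, 6), (8, 6)) = 5.0 <-- minimum
d((-16, 3), (-14, -10)) = 13.1529
d((-16, 3), (8, 6)) = 24.1868
d((-14, -10), (8, 6)) = 27.2029

Closest pair: (3, 6) and (8, 6) with distance 5.0

The closest pair is (3, 6) and (8, 6) with Euclidean distance 5.0. For 6 points, brute-force pairwise comparison is shown above. For large n, the divide-and-conquer algorithm (sort by x, recurse on halves, check the dividing strip) achieves O(n log n).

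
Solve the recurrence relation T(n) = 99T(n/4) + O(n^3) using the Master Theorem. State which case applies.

Master Theorem for T(n) = 99T(n/4) + O(n^3):

a = 99, b = 4, c = 3
log_b(a) = log_4(99) = 3.3147

Case 1: c = 3 < log_4(99) = 3.3147
T(n) = O(n^(log_4 99))

For T(n) = 99T(n/4) + O(n^3): log_4(99) = 3.3147. This is Case 1 of the Master Theorem (c < log_b(a), work dominated by leaves), giving O(n^(log_4 99)).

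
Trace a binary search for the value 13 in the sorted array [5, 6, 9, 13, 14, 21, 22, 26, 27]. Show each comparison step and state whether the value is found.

Binary search for 13 in [5, 6, 9, 13, 14, 21, 22, 26, 27]:

lo=0, hi=8, mid=4, arr[mid]=14 -> 14 > 13, search left half
lo=0, hi=3, mid=1, arr[mid]=6 -> 6 < 13, search right half
lo=2, hi=3, mid=2, arr[mid]=9 -> 9 < 13, search right half
lo=3, hi=3, mid=3, arr[mid]=13 -> Found target at index 3!

Binary search finds 13 at index 3 after 4 comparisons. The search repeatedly halves the search space by comparing with the middle element.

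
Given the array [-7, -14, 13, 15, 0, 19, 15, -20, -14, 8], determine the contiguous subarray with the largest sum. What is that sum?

Using Kadane's algorithm on [-7, -14, 13, 15, 0, 19, 15, -20, -14, 8]:

Scanning through the array:
Position 1 (value -14): max_ending_here = -14, max_so_far = -7
Position 2 (value 13): max_ending_here = 13, max_so_far = 13
Position 3 (value 15): max_ending_here = 28, max_so_far = 28
Position 4 (value 0): max_ending_here = 28, max_so_far = 28
Position 5 (value 19): max_ending_here = 47, max_so_far = 47
Position 6 (value 15): max_ending_here = 62, max_so_far = 62
Position 7 (value -20): max_ending_here = 42, max_so_far = 62
Position 8 (value -14): max_ending_here = 28, max_so_far = 62
Position 9 (value 8): max_ending_here = 36, max_so_far = 62

Maximum subarray: [13, 15, 0, 19, 15]
Maximum sum: 62

The maximum subarray is [13, 15, 0, 19, 15] with sum 62. This subarray runs from index 2 to index 6.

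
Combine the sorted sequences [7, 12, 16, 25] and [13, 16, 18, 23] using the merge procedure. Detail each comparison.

Merging process:

Compare 7 vs 13: take 7 from left. Merged: [7]
Compare 12 vs 13: take 12 from left. Merged: [7, 12]
Compare 16 vs 13: take 13 from right. Merged: [7, 12, 13]
Compare 16 vs 16: take 16 from left. Merged: [7, 12, 13, 16]
Compare 25 vs 16: take 16 from right. Merged: [7, 12, 13, 16, 16]
Compare 25 vs 18: take 18 from right. Merged: [7, 12, 13, 16, 16, 18]
Compare 25 vs 23: take 23 from right. Merged: [7, 12, 13, 16, 16, 18, 23]
Append remaining from left: [25]. Merged: [7, 12, 13, 16, 16, 18, 23, 25]

Final merged array: [7, 12, 13, 16, 16, 18, 23, 25]
Total comparisons: 7

The merged array is [7, 12, 13, 16, 16, 18, 23, 25], requiring 7 comparisons. The merge step runs in O(n) time where n is the total number of elements.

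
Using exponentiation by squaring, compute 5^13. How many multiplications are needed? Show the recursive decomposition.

Computing 5^13 by squaring (build up from 5^1; each line after the first costs one multiplication):

5^1 = 5
5^2 = (5^1)^2 = 5^2 = 25
5^3 = 5 * 5^2 = 5 * 25 = 125
5^6 = (5^3)^2 = 125^2 = 15625
5^12 = (5^6)^2 = 15625^2 = 244140625
5^13 = 5 * 5^12 = 5 * 244140625 = 1220703125

Result: 1220703125
Multiplications needed: 5 (5 lines after 5^1)

5^13 = 1220703125. Using exponentiation by squaring, this requires 5 multiplications. The key idea: if the exponent is even, square the half-power; if odd, multiply by the base once.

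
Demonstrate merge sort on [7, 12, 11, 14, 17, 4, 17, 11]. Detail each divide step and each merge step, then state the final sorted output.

Merge sort trace:

Split: [7, 12, 11, 14, 17, 4, 17, 11] -> [7, 12, 11, 14] and [17, 4, 17, 11]
  Split: [7, 12, 11, 14] -> [7, 12] and [11, 14]
    Split: [7, 12] -> [7] and [12]
    Merge: [7] + [12] -> [7, 12]
    Split: [11, 14] -> [11] and [14]
    Merge: [11] + [14] -> [11, 14]
  Merge: [7, 12] + [11, 14] -> [7, 11, 12, 14]
  Split: [17, 4, 17, 11] -> [17, 4] and [17, 11]
    Split: [17, 4] -> [17] and [4]
    Merge: [17] + [4] -> [4, 17]
    Split: [17, 11] -> [17] and [11]
    Merge: [17] + [11] -> [11, 17]
  Merge: [4, 17] + [11, 17] -> [4, 11, 17, 17]
Merge: [7, 11, 12, 14] + [4, 11, 17, 17] -> [4, 7, 11, 11, 12, 14, 17, 17]

Final sorted array: [4, 7, 11, 11, 12, 14, 17, 17]

The merge sort proceeds by recursively splitting the array and merging sorted halves.
After all merges, the sorted array is [4, 7, 11, 11, 12, 14, 17, 17].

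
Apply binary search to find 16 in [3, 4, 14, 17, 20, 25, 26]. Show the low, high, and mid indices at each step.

Binary search for 16 in [3, 4, 14, 17, 20, 25, 26]:

lo=0, hi=6, mid=3, arr[mid]=17 -> 17 > 16, search left half
lo=0, hi=2, mid=1, arr[mid]=4 -> 4 < 16, search right half
lo=2, hi=2, mid=2, arr[mid]=14 -> 14 < 16, search right half
lo=3 > hi=2, target 16 not found

Binary search determines that 16 is not in the array after 3 comparisons. The search space was exhausted without finding the target.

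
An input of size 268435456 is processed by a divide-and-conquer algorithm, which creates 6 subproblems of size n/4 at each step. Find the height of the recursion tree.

For divide and conquer with division factor 4:

Problem sizes at each level:
Level 0: 268435456
Level 1: 67108864
Level 2: 16777216
Level 3: 4194304
Level 4: 1048576
Level 5: 262144
Level 6: 65536
Level 7: 16384
Level 8: 4096
Level 9: 1024
Level 10: 256
Level 11: 64
Level 12: 16
Level 13: 4
Level 14: 1

The root is level 0 and the size-1 base case is level 14 (the tree spans levels 0 through 14, i.e. 15 levels counting the root), so the depth is the number of divisions: log_4(268435456) = 14

The recursion tree depth is log_4(268435456) = 14. At each level, the problem size is divided by 4, so it takes 14 divisions to reduce to a base case of size 1. The algorithm makes 6 recursive calls at each level.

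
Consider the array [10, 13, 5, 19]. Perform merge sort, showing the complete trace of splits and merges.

Merge sort trace:

Split: [10, 13, 5, 19] -> [10, 13] and [5, 19]
  Split: [10, 13] -> [10] and [13]
  Merge: [10] + [13] -> [10, 13]
  Split: [5, 19] -> [5] and [19]
  Merge: [5] + [19] -> [5, 19]
Merge: [10, 13] + [5, 19] -> [5, 10, 13, 19]

Final sorted array: [5, 10, 13, 19]

The merge sort proceeds by recursively splitting the array and merging sorted halves.
After all merges, the sorted array is [5, 10, 13, 19].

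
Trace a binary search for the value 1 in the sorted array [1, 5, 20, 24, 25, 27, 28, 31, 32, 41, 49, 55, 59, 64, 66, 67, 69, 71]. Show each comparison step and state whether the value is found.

Binary search for 1 in [1, 5, 20, 24, 25, 27, 28, 31, 32, 41, 49, 55, 59, 64, 66, 67, 69, 71]:

lo=0, hi=17, mid=8, arr[mid]=32 -> 32 > 1, search left half
lo=0, hi=7, mid=3, arr[mid]=24 -> 24 > 1, search left half
lo=0, hi=2, mid=1, arr[mid]=5 -> 5 > 1, search left half
lo=0, hi=0, mid=0, arr[mid]=1 -> Found target at index 0!

Binary search finds 1 at index 0 after 4 comparisons. The search repeatedly halves the search space by comparing with the middle element.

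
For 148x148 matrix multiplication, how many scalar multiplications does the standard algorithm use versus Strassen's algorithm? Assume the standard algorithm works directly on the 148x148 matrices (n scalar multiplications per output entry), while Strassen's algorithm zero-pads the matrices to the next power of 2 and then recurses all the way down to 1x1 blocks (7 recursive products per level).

Matrix multiplication for 148x148 matrices:

Strassen's algorithm requires power-of-2 dimensions. Pad 148x148 to 256x256 (next power of 2).

Standard algorithm: 148^3 = 3241792 multiplications
Strassen's algorithm: 7^(log2(256)) = 7^8 = 5764801 multiplications
Difference: 3241792 - 5764801 = -2523009 (Strassen uses MORE here due to padding overhead — for small or just-over-power-of-2 n, padding can outweigh the per-level savings)

Standard: 3241792 multiplications (148^3). Strassen: 5764801 multiplications (7^8, after padding to 256x256). Strassen reduces 8 recursive multiplications to 7 at each level.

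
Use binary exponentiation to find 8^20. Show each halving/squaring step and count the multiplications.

Computing 8^20 by squaring (build up from 8^1; each line after the first costs one multiplication):

8^1 = 8
8^2 = (8^1)^2 = 8^2 = 64
8^4 = (8^2)^2 = 64^2 = 4096
8^5 = 8 * 8^4 = 8 * 4096 = 32768
8^10 = (8^5)^2 = 32768^2 = 1073741824
8^20 = (8^10)^2 = 1073741824^2 = 1152921504606846976

Result: 1152921504606846976
Multiplications needed: 5 (5 lines after 8^1)

8^20 = 1152921504606846976. Using exponentiation by squaring, this requires 5 multiplications. The key idea: if the exponent is even, square the half-power; if odd, multiply by the base once.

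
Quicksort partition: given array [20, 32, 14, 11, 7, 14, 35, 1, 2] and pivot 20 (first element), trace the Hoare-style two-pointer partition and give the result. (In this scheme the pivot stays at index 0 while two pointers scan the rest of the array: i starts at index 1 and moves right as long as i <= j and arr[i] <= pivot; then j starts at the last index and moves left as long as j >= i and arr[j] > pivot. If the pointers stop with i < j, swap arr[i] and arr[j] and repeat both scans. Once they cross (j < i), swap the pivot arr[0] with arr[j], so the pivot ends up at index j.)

Hoare-style two-pointer partition with pivot = 20:

Initial array: [20, 32, 14, 11, 7, 14, 35, 1, 2]

Pointers start at i = 1, j = 8.
i stops at index 1 (arr[1]=32 > 20), j stops at index 8 (arr[8]=2 <= 20): swap arr[1] and arr[8], array becomes [20, 2, 14, 11, 7, 14, 35, 1, 32]
i stops at index 6 (arr[6]=35 > 20), j stops at index 7 (arr[7]=1 <= 20): swap arr[6] and arr[7], array becomes [20, 2, 14, 11, 7, 14, 1, 35, 32]
i ends at 7, j ends at 6: the pointers have crossed (j < i), so scanning stops.

Swap pivot arr[0] with arr[6] to place pivot at position 6: [1, 2, 14, 11, 7, 14, 20, 35, 32]
Pivot position: 6

After partitioning with pivot 20, the array becomes [1, 2, 14, 11, 7, 14, 20, 35, 32]. The pivot is placed at index 6. All elements to the left of the pivot are <= 20, and all elements to the right are > 20.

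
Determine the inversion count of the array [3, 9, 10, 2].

Finding inversions in [3, 9, 10, 2]:

(0, 3): arr[0]=3 > arr[3]=2
(1, 3): arr[1]=9 > arr[3]=2
(2, 3): arr[2]=10 > arr[3]=2

Total inversions: 3

The array has 3 inversion(s): (0,3), (1,3), (2,3). Each pair (i,j) satisfies i < j and arr[i] > arr[j].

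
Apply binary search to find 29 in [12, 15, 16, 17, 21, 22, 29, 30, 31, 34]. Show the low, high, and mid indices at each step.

Binary search for 29 in [12, 15, 16, 17, 21, 22, 29, 30, 31, 34]:

lo=0, hi=9, mid=4, arr[mid]=21 -> 21 < 29, search right half
lo=5, hi=9, mid=7, arr[mid]=30 -> 30 > 29, search left half
lo=5, hi=6, mid=5, arr[mid]=22 -> 22 < 29, search right half
lo=6, hi=6, mid=6, arr[mid]=29 -> Found target at index 6!

Binary search finds 29 at index 6 after 4 comparisons. The search repeatedly halves the search space by comparing with the middle element.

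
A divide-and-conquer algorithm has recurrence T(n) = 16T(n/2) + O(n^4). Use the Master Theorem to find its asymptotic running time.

Master Theorem for T(n) = 16T(n/2) + O(n^4):

a = 16, b = 2, c = 4
log_b(a) = log_2(16) = 4.0000

Case 2: c = 4 = log_2(16) = 4.0000
T(n) = O(n^4 log n) = O(n^4 log n)

For T(n) = 16T(n/2) + O(n^4): log_2(16) = 4.0000. This is Case 2 of the Master Theorem (c = log_b(a), equal work at all levels), giving O(n^4 log n).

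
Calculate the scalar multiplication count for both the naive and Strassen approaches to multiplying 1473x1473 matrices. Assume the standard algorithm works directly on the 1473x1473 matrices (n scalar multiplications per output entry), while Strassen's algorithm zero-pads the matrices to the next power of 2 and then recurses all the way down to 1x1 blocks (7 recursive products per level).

Matrix multiplication for 1473x1473 matrices:

Strassen's algorithm requires power-of-2 dimensions. Pad 1473x1473 to 2048x2048 (next power of 2).

Standard algorithm: 1473^3 = 3196010817 multiplications
Strassen's algorithm: 7^(log2(2048)) = 7^11 = 1977326743 multiplications
Savings: 3196010817 - 1977326743 = 1218684074 multiplications

Standard: 3196010817 multiplications (1473^3). Strassen: 1977326743 multiplications (7^11, after padding to 2048x2048). Strassen reduces 8 recursive multiplications to 7 at each level.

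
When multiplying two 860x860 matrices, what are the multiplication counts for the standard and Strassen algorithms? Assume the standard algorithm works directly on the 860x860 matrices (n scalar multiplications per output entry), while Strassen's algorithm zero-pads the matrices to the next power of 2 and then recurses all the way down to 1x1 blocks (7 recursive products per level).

Matrix multiplication for 860x860 matrices:

Strassen's algorithm requires power-of-2 dimensions. Pad 860x860 to 1024x1024 (next power of 2).

Standard algorithm: 860^3 = 636056000 multiplications
Strassen's algorithm: 7^(log2(1024)) = 7^10 = 282475249 multiplications
Savings: 636056000 - 282475249 = 353580751 multiplications

Standard: 636056000 multiplications (860^3). Strassen: 282475249 multiplications (7^10, after padding to 1024x1024). Strassen reduces 8 recursive multiplications to 7 at each level.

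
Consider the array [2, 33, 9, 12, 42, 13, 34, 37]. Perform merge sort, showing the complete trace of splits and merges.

Merge sort trace:

Split: [2, 33, 9, 12, 42, 13, 34, 37] -> [2, 33, 9, 12] and [42, 13, 34, 37]
  Split: [2, 33, 9, 12] -> [2, 33] and [9, 12]
    Split: [2, 33] -> [2] and [33]
    Merge: [2] + [33] -> [2, 33]
    Split: [9, 12] -> [9] and [12]
    Merge: [9] + [12] -> [9, 12]
  Merge: [2, 33] + [9, 12] -> [2, 9, 12, 33]
  Split: [42, 13, 34, 37] -> [42, 13] and [34, 37]
    Split: [42, 13] -> [42] and [13]
    Merge: [42] + [13] -> [13, 42]
    Split: [34, 37] -> [34] and [37]
    Merge: [34] + [37] -> [34, 37]
  Merge: [13, 42] + [34, 37] -> [13, 34, 37, 42]
Merge: [2, 9, 12, 33] + [13, 34, 37, 42] -> [2, 9, 12, 13, 33, 34, 37, 42]

Final sorted array: [2, 9, 12, 13, 33, 34, 37, 42]

The merge sort proceeds by recursively splitting the array and merging sorted halves.
After all merges, the sorted array is [2, 9, 12, 13, 33, 34, 37, 42].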